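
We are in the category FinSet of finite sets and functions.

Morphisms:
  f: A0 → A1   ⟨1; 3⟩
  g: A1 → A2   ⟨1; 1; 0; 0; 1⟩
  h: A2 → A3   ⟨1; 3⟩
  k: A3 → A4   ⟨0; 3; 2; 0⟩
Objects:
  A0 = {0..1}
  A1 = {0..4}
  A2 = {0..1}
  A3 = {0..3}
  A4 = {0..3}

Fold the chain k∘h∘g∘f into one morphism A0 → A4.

  0 f→1 g→1 h→3 k→0
  1 f→3 g→0 h→1 k→3
⟦path⟧: ⟨0; 3⟩

Answer: ⟨0; 3⟩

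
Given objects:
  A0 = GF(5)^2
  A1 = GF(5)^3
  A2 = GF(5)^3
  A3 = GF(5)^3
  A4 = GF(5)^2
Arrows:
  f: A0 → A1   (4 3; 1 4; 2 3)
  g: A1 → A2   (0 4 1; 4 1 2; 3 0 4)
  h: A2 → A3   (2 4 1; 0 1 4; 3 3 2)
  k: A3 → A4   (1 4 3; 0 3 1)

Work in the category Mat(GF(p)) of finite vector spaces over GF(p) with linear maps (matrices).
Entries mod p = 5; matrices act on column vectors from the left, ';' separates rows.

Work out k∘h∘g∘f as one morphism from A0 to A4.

Answer: (3 1; 4 3)

Derivation:
  e0=(1,0) f→(4,1,2) g→(1,1,0) h→(1,1,1) k→(3,4)
  e1=(0,1) f→(3,4,3) g→(4,2,1) h→(2,1,0) k→(1,3)
⟦path⟧: (3 1; 4 3)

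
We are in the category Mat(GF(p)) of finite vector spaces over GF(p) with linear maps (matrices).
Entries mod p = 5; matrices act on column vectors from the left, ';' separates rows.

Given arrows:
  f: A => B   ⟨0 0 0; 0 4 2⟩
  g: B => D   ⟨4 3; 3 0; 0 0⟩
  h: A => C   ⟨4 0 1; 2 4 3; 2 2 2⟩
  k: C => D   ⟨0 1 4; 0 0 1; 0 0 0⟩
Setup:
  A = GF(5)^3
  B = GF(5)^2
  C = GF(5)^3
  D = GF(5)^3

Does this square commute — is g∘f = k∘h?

Answer: DOES NOT COMMUTE

Trace:
Along f;g (path 1):
  e0=(1,0,0) f=>(0,0) g=>(0,0,0)
  e1=(0,1,0) f=>(0,4) g=>(2,0,0)
  e2=(0,0,1) f=>(0,2) g=>(1,0,0)
  composite₁ = ⟨0 2 1; 0 0 0; 0 0 0⟩
Along h;k (path 2):
  e0=(1,0,0) h=>(4,2,2) k=>(0,2,0)
  e1=(0,1,0) h=>(0,4,2) k=>(2,2,0)
  e2=(0,0,1) h=>(1,3,2) k=>(1,2,0)
  composite₂ = ⟨0 2 1; 2 2 2; 0 0 0⟩
Equal? distinct morphisms ✗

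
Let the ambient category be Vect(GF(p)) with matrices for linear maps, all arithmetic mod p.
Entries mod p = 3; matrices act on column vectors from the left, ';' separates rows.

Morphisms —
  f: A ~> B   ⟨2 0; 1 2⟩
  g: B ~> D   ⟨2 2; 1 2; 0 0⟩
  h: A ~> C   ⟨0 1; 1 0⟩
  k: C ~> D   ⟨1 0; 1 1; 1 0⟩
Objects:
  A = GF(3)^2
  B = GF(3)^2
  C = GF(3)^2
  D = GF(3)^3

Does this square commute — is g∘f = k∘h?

Answer: DOES NOT COMMUTE

Work:
Along f;g (path 1):
  e0=⟨1,0⟩ f~>⟨2,1⟩ g~>⟨0,1,0⟩
  e1=⟨0,1⟩ f~>⟨0,2⟩ g~>⟨1,1,0⟩
  result₁ = ⟨0 1; 1 1; 0 0⟩
Along h;k (path 2):
  e0=⟨1,0⟩ h~>⟨0,1⟩ k~>⟨0,1,0⟩
  e1=⟨0,1⟩ h~>⟨1,0⟩ k~>⟨1,1,1⟩
  result₂ = ⟨0 1; 1 1; 0 1⟩
Equal? NO — does not commute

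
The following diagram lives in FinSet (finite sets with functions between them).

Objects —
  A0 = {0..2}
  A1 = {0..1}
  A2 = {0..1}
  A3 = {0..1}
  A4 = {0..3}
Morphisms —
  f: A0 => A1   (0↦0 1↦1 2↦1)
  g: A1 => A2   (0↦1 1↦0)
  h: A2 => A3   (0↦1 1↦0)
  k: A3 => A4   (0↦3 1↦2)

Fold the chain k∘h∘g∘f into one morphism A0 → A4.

  0 f=>0 g=>1 h=>0 k=>3
  1 f=>1 g=>0 h=>1 k=>2
  2 f=>1 g=>0 h=>1 k=>2
⟦path⟧: (0↦3 1↦2 2↦2)

Answer: (0↦3 1↦2 2↦2)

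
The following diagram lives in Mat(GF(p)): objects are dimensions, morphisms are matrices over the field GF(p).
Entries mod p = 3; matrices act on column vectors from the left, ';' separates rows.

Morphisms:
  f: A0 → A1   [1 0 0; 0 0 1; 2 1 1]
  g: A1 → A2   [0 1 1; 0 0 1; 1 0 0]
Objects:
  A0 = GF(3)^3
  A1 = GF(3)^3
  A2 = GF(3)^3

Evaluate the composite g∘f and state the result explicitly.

Answer: [2 1 2; 2 1 1; 1 0 0]

Trace:
  e0=[1,0,0] f→[1,0,2] g→[2,2,1]
  e1=[0,1,0] f→[0,0,1] g→[1,1,0]
  e2=[0,0,1] f→[0,1,1] g→[2,1,0]
⟦path⟧: [2 1 2; 2 1 1; 1 0 0]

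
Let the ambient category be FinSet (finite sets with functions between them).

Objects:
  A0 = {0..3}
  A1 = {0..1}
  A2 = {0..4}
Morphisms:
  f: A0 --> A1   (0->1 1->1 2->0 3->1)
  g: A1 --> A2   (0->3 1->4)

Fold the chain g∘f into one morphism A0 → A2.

Answer: (0->4 1->4 2->3 3->4)

Trace:
  0 f-->1 g-->4
  1 f-->1 g-->4
  2 f-->0 g-->3
  3 f-->1 g-->4
composite: (0->4 1->4 2->3 3->4)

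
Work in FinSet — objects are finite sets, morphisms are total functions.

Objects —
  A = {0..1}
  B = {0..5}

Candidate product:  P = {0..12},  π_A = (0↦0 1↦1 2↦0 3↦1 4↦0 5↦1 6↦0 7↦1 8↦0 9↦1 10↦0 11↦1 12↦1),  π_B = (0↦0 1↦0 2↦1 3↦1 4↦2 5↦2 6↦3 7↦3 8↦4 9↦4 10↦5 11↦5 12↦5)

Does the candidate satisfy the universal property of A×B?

|A|·|B| = 2·6 = 12;  |P| = 13
  → cardinalities differ; no bijection possible.

Answer: NOT A VALID PRODUCT — |P|=13 ≠ |A|·|B|=12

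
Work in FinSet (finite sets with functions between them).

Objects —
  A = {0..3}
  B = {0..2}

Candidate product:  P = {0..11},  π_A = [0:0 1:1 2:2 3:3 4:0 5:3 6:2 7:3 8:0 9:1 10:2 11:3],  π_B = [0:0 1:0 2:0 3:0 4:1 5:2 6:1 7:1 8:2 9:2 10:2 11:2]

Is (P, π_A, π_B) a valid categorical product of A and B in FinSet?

|A|·|B| = 4·3 = 12;  |P| = 12
Check the pairing map k ↦ (π_A(k), π_B(k)):
  0 : (0,0)
  1 : (1,0)
  2 : (2,0)
  3 : (3,0)
  4 : (0,1)
  5 : (3,2)
  6 : (2,1)
  7 : (3,1)
  8 : (0,2)
  9 : (1,2)
  10 : (2,2)
  11 : (3,2)  ✗ repeats pair of k=5
distinct pairs in image: 11 / 12 needed
  → (3,2) hit at k=5 and k=11

Answer: NOT A VALID PRODUCT — duplicate pair at indices 11,5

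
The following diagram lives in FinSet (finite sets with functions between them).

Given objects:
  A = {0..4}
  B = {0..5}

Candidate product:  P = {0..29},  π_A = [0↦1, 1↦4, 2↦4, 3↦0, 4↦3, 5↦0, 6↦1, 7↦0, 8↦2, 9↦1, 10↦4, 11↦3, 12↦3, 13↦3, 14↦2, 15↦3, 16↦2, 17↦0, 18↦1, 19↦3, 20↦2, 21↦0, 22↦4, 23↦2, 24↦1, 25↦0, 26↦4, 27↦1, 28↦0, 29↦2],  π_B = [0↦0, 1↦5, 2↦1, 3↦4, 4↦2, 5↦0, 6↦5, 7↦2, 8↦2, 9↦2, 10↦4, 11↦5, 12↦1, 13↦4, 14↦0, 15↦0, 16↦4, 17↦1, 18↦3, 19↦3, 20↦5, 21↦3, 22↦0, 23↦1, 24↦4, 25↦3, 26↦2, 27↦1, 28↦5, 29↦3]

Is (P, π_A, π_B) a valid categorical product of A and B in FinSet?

|A|·|B| = 5·6 = 30;  |P| = 30
Check the pairing map k ↦ (π_A(k), π_B(k)):
  0 ↦ (1,0)
  1 ↦ (4,5)
  2 ↦ (4,1)
  3 ↦ (0,4)
  4 ↦ (3,2)
  5 ↦ (0,0)
  6 ↦ (1,5)
  7 ↦ (0,2)
  8 ↦ (2,2)
  9 ↦ (1,2)
  10 ↦ (4,4)
  11 ↦ (3,5)
  12 ↦ (3,1)
  13 ↦ (3,4)
  14 ↦ (2,0)
  15 ↦ (3,0)
  16 ↦ (2,4)
  17 ↦ (0,1)
  18 ↦ (1,3)
  19 ↦ (3,3)
  20 ↦ (2,5)
  21 ↦ (0,3)
  22 ↦ (4,0)
  23 ↦ (2,1)
  24 ↦ (1,4)
  25 ↦ (0,3)  ✗ repeats pair of k=21
  26 ↦ (4,2)
  27 ↦ (1,1)
  28 ↦ (0,5)
  29 ↦ (2,3)
distinct pairs in image: 29 / 30 needed
  → (0,3) hit at k=21 and k=25

Answer: NOT A VALID PRODUCT — duplicate pair at indices 25,21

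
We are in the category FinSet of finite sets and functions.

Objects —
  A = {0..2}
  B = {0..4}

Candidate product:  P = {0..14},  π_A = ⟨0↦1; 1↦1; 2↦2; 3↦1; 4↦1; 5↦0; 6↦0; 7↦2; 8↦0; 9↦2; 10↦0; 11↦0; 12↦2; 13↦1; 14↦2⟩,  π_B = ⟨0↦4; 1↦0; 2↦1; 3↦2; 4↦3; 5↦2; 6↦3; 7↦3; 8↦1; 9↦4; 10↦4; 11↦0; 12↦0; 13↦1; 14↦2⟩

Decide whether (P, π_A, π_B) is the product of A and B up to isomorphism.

|A|·|B| = 3·5 = 15;  |P| = 15
Check the pairing map k ↦ (π_A(k), π_B(k)):
  0 ↦ (1,4)
  1 ↦ (1,0)
  2 ↦ (2,1)
  3 ↦ (1,2)
  4 ↦ (1,3)
  5 ↦ (0,2)
  6 ↦ (0,3)
  7 ↦ (2,3)
  8 ↦ (0,1)
  9 ↦ (2,4)
  10 ↦ (0,4)
  11 ↦ (0,0)
  12 ↦ (2,0)
  13 ↦ (1,1)
  14 ↦ (2,2)
distinct pairs in image: 15 / 15 needed
  → bijection onto A×B; projections well-typed.

Answer: VALID PRODUCT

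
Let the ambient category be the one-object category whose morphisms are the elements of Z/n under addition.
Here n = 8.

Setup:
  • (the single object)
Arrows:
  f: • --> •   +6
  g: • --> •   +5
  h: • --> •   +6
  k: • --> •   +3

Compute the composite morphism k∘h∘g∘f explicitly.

Answer: +4

Derivation:
  0 +6≡6 +5≡3 +6≡1 +3≡4  (mod 8)
⟦path⟧: +4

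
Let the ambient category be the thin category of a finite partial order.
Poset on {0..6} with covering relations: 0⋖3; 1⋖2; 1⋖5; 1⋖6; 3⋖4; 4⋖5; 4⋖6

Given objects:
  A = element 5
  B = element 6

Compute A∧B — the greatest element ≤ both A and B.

Answer: NO MEET EXISTS

Derivation:
Common predecessors of 5,6: {0,1,3,4}
  maximal lower bounds 1 and 4 are incomparable: neither 1≤4 nor 4≤1
→ no greatest lower bound exists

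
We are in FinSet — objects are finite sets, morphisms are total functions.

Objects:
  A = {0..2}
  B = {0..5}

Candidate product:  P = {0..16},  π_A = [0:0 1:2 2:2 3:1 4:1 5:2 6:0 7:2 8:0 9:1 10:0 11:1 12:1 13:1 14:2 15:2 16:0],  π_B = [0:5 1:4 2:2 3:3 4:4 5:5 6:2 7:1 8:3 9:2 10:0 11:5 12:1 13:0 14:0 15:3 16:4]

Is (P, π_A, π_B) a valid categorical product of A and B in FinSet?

Answer: NOT A VALID PRODUCT — |P|=17 ≠ |A|·|B|=18

Work:
|A|·|B| = 3·6 = 18;  |P| = 17
  → cardinalities differ; no bijection possible.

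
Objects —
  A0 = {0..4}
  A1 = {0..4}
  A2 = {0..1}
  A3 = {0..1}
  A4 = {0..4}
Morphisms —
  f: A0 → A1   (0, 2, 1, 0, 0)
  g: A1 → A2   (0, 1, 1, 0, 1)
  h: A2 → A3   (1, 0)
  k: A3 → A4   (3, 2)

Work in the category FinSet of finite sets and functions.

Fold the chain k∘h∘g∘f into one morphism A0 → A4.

  0 f→0 g→0 h→1 k→2
  1 f→2 g→1 h→0 k→3
  2 f→1 g→1 h→0 k→3
  3 f→0 g→0 h→1 k→2
  4 f→0 g→0 h→1 k→2
⟦path⟧: (2, 3, 3, 2, 2)

Answer: (2, 3, 3, 2, 2)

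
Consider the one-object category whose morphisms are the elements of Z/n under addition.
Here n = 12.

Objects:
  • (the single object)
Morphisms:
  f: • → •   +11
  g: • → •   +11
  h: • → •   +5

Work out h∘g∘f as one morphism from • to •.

  0 +11≡11 +11≡10 +5≡3  (mod 12)
result: +3

Answer: +3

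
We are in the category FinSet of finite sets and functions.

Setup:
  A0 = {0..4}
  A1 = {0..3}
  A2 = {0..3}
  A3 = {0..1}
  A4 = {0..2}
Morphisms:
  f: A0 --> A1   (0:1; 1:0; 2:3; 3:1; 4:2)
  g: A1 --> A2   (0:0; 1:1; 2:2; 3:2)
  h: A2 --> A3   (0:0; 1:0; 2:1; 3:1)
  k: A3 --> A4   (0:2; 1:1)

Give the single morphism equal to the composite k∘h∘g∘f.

Answer: (0:2; 1:2; 2:1; 3:2; 4:1)

Work:
  0 f-->1 g-->1 h-->0 k-->2
  1 f-->0 g-->0 h-->0 k-->2
  2 f-->3 g-->2 h-->1 k-->1
  3 f-->1 g-->1 h-->0 k-->2
  4 f-->2 g-->2 h-->1 k-->1
⟦path⟧: (0:2; 1:2; 2:1; 3:2; 4:1)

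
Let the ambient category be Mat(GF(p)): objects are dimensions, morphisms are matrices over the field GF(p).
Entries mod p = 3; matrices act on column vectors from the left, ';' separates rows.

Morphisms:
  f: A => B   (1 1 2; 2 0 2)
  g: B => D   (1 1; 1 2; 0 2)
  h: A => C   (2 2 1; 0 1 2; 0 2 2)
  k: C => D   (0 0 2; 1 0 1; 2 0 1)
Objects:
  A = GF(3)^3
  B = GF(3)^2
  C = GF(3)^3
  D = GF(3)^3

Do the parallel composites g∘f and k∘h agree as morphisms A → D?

Answer: COMMUTES

Work:
Along f;g (path 1):
  e0=(1,0,0) f=>(1,2) g=>(0,2,1)
  e1=(0,1,0) f=>(1,0) g=>(1,1,0)
  e2=(0,0,1) f=>(2,2) g=>(1,0,1)
  composite₁ = (0 1 1; 2 1 0; 1 0 1)
Along h;k (path 2):
  e0=(1,0,0) h=>(2,0,0) k=>(0,2,1)
  e1=(0,1,0) h=>(2,1,2) k=>(1,1,0)
  e2=(0,0,1) h=>(1,2,2) k=>(1,0,1)
  composite₂ = (0 1 1; 2 1 0; 1 0 1)
Equal? equal; square commutes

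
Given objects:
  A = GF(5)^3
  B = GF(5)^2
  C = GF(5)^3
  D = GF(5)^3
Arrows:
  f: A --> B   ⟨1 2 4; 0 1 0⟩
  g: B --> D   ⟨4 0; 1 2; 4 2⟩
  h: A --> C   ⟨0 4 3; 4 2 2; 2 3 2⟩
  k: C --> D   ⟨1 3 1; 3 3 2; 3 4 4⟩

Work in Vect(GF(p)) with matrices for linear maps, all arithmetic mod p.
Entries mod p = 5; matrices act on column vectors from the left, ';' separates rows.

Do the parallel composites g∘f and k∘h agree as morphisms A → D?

1) trace f;g:
  e0=(1,0,0) f-->(1,0) g-->(4,1,4)
  e1=(0,1,0) f-->(2,1) g-->(3,4,0)
  e2=(0,0,1) f-->(4,0) g-->(1,4,1)
  result₁ = ⟨4 3 1; 1 4 4; 4 0 1⟩
2) trace h;k:
  e0=(1,0,0) h-->(0,4,2) k-->(4,1,4)
  e1=(0,1,0) h-->(4,2,3) k-->(3,4,2)
  e2=(0,0,1) h-->(3,2,2) k-->(1,4,0)
  result₂ = ⟨4 3 1; 1 4 4; 4 2 0⟩
Equal? NO — does not commute

Answer: DOES NOT COMMUTE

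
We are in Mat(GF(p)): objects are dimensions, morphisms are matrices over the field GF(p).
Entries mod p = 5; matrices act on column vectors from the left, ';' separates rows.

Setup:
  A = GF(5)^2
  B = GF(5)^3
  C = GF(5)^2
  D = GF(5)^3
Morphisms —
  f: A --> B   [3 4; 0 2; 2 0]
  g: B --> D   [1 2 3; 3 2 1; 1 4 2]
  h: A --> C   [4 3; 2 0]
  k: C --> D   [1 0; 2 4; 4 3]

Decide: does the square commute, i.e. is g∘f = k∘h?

Answer: COMMUTES

Work:
Along f;g (path 1):
  e0=[1,0] f-->[3,0,2] g-->[4,1,2]
  e1=[0,1] f-->[4,2,0] g-->[3,1,2]
  ⟦path⟧₁ = [4 3; 1 1; 2 2]
Along h;k (path 2):
  e0=[1,0] h-->[4,2] k-->[4,1,2]
  e1=[0,1] h-->[3,0] k-->[3,1,2]
  ⟦path⟧₂ = [4 3; 1 1; 2 2]
Equal? YES — commutes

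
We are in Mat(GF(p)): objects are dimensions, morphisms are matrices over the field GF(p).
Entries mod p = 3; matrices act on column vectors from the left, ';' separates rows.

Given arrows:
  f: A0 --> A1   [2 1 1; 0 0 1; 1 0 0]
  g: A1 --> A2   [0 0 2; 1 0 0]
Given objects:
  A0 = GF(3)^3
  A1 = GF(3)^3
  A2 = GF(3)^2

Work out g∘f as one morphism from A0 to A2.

Answer: [2 0 0; 2 1 1]

Derivation:
  e0=[1,0,0] f-->[2,0,1] g-->[2,2]
  e1=[0,1,0] f-->[1,0,0] g-->[0,1]
  e2=[0,0,1] f-->[1,1,0] g-->[0,1]
composite: [2 0 0; 2 1 1]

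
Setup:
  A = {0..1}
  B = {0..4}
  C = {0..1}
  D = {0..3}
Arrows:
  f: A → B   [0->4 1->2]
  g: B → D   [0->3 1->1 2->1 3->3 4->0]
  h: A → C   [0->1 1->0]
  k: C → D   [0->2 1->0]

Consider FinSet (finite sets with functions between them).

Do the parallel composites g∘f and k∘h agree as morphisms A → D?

Path 1 = f;g:
  0 f→4 g→0
  1 f→2 g→1
  composite₁ = [0->0 1->1]
Path 2 = h;k:
  0 h→1 k→0
  1 h→0 k→2
  composite₂ = [0->0 1->2]
Equal? NO — does not commute

Answer: DOES NOT COMMUTE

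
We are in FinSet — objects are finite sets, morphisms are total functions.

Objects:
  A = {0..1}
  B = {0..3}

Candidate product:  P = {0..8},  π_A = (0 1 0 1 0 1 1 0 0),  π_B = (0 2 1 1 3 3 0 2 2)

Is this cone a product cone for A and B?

|A|·|B| = 2·4 = 8;  |P| = 9
  → cardinalities differ; no bijection possible.

Answer: NOT A VALID PRODUCT — |P|=9 ≠ |A|·|B|=8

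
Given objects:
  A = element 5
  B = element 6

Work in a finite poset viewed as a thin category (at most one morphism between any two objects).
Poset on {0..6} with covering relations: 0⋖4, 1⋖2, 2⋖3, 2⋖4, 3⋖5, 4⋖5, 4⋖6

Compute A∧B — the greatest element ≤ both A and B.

Answer: A∧B = 4

Work:
{x : x<=A ∧ x<=B} = {0,1,2,4}  (A=5, B=6)
  0 <= 4
  1 <= 4
  2 <= 4
  4 <= 4
glb = 4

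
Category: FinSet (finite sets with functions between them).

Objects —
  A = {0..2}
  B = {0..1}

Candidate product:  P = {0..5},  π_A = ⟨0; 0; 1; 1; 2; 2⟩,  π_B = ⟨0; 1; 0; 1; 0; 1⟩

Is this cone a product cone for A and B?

Answer: VALID PRODUCT

Derivation:
|A|·|B| = 3·2 = 6;  |P| = 6
Check the pairing map k ↦ (π_A(k), π_B(k)):
  0 ↦ (0,0)
  1 ↦ (0,1)
  2 ↦ (1,0)
  3 ↦ (1,1)
  4 ↦ (2,0)
  5 ↦ (2,1)
distinct pairs in image: 6 / 6 needed
  → bijection onto A×B; projections well-typed.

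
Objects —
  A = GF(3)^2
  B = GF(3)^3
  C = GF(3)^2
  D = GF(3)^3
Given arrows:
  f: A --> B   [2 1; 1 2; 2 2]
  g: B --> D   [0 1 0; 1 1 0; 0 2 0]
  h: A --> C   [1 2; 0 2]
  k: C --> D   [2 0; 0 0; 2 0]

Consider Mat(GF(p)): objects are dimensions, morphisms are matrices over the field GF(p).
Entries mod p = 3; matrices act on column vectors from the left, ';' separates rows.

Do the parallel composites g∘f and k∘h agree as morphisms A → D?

Answer: DOES NOT COMMUTE

Trace:
Path 1 = f;g:
  e0=[1,0] f-->[2,1,2] g-->[1,0,2]
  e1=[0,1] f-->[1,2,2] g-->[2,0,1]
  ⟦path⟧₁ = [1 2; 0 0; 2 1]
Path 2 = h;k:
  e0=[1,0] h-->[1,0] k-->[2,0,2]
  e1=[0,1] h-->[2,2] k-->[1,0,1]
  ⟦path⟧₂ = [2 1; 0 0; 2 1]
Equal? distinct morphisms ✗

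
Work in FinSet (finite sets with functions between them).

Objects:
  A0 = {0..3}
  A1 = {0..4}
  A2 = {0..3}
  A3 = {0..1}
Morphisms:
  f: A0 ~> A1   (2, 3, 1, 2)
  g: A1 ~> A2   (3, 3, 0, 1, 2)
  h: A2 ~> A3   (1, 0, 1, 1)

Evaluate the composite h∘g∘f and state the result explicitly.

Answer: (1, 0, 1, 1)

Derivation:
  0 f~>2 g~>0 h~>1
  1 f~>3 g~>1 h~>0
  2 f~>1 g~>3 h~>1
  3 f~>2 g~>0 h~>1
result: (1, 0, 1, 1)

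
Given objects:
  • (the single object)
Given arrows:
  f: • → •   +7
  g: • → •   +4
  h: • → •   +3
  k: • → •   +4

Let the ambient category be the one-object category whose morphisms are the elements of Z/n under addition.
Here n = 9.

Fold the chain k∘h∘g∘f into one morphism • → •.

  0 +7≡7 +4≡2 +3≡5 +4≡0  (mod 9)
⟦path⟧: +0

Answer: +0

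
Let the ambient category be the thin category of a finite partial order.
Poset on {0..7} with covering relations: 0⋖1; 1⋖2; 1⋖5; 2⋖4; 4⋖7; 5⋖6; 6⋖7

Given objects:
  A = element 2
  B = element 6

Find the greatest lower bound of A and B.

Lower bounds of A=2 and B=6: {0,1}
  0 ≤ 1
  1 ≤ 1
glb = 1

Answer: A∧B = 1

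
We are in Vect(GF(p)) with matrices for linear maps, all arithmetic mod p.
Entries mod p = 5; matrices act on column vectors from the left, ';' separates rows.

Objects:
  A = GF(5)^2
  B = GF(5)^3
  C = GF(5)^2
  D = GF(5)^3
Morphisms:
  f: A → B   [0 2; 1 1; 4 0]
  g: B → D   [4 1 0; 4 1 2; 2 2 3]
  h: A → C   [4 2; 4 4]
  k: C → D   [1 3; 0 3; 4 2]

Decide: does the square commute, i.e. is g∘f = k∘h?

1) trace f;g:
  e0=⟨1,0⟩ f→⟨0,1,4⟩ g→⟨1,4,4⟩
  e1=⟨0,1⟩ f→⟨2,1,0⟩ g→⟨4,4,1⟩
  composite₁ = [1 4; 4 4; 4 1]
2) trace h;k:
  e0=⟨1,0⟩ h→⟨4,4⟩ k→⟨1,2,4⟩
  e1=⟨0,1⟩ h→⟨2,4⟩ k→⟨4,2,1⟩
  composite₂ = [1 4; 2 2; 4 1]
Equal? differ; not commutative

Answer: DOES NOT COMMUTE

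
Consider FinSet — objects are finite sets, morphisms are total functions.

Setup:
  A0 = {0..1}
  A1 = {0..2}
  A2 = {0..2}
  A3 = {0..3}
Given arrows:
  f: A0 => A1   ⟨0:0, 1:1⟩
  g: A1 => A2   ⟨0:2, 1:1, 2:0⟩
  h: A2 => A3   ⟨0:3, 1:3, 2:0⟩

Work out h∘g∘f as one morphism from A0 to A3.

Answer: ⟨0:0, 1:3⟩

Work:
  0 f=>0 g=>2 h=>0
  1 f=>1 g=>1 h=>3
result: ⟨0:0, 1:3⟩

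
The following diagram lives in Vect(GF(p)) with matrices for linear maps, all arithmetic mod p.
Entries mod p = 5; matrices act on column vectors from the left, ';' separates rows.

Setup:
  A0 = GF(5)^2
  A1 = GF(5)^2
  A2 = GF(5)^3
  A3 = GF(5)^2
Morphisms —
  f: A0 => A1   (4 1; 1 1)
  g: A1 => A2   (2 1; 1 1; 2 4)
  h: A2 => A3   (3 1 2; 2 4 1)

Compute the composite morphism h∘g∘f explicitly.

  e0=(1,0) f=>(4,1) g=>(4,0,2) h=>(1,0)
  e1=(0,1) f=>(1,1) g=>(3,2,1) h=>(3,0)
⟦path⟧: (1 3; 0 0)

Answer: (1 3; 0 0)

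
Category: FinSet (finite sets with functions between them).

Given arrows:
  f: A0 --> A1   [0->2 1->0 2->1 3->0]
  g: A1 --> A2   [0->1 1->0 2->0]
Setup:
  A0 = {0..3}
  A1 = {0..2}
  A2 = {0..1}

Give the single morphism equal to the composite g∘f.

  0 f-->2 g-->0
  1 f-->0 g-->1
  2 f-->1 g-->0
  3 f-->0 g-->1
result: [0->0 1->1 2->0 3->1]

Answer: [0->0 1->1 2->0 3->1]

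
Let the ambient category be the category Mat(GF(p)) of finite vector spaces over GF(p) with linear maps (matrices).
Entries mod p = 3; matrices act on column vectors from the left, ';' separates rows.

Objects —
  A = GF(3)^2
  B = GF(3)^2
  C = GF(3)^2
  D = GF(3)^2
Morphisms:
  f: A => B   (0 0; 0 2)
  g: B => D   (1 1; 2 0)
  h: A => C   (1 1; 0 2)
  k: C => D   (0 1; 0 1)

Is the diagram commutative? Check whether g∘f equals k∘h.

Along f;g (path 1):
  e0=⟨1,0⟩ f=>⟨0,0⟩ g=>⟨0,0⟩
  e1=⟨0,1⟩ f=>⟨0,2⟩ g=>⟨2,0⟩
  result₁ = (0 2; 0 0)
Along h;k (path 2):
  e0=⟨1,0⟩ h=>⟨1,0⟩ k=>⟨0,0⟩
  e1=⟨0,1⟩ h=>⟨1,2⟩ k=>⟨2,2⟩
  result₂ = (0 2; 0 2)
Equal? differ; not commutative

Answer: DOES NOT COMMUTE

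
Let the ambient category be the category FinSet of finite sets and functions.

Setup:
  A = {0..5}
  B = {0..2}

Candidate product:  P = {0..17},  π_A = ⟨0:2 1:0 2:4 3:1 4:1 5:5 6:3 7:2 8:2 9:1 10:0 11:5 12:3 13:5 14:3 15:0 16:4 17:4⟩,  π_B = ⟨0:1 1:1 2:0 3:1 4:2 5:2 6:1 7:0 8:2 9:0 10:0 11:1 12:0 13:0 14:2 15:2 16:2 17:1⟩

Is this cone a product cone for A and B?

Answer: VALID PRODUCT

Work:
|A|·|B| = 6·3 = 18;  |P| = 18
Check the pairing map k ↦ (π_A(k), π_B(k)):
  0 : (2,1)
  1 : (0,1)
  2 : (4,0)
  3 : (1,1)
  4 : (1,2)
  5 : (5,2)
  6 : (3,1)
  7 : (2,0)
  8 : (2,2)
  9 : (1,0)
  10 : (0,0)
  11 : (5,1)
  12 : (3,0)
  13 : (5,0)
  14 : (3,2)
  15 : (0,2)
  16 : (4,2)
  17 : (4,1)
distinct pairs in image: 18 / 18 needed
  → bijection onto A×B; projections well-typed.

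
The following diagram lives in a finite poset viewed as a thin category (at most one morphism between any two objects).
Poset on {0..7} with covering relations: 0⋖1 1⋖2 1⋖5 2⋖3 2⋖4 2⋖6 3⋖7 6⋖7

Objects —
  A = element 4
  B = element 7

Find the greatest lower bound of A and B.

Lower bounds of A=4 and B=7: {0,1,2}
  0 <= 2
  1 <= 2
  2 <= 2
glb = 2

Answer: A∧B = 2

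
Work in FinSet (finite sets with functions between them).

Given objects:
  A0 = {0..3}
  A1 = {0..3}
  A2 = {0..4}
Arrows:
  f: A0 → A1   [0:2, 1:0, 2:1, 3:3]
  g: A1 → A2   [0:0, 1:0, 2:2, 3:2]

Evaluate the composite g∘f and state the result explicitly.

Answer: [0:2, 1:0, 2:0, 3:2]

Trace:
  0 f→2 g→2
  1 f→0 g→0
  2 f→1 g→0
  3 f→3 g→2
⟦path⟧: [0:2, 1:0, 2:0, 3:2]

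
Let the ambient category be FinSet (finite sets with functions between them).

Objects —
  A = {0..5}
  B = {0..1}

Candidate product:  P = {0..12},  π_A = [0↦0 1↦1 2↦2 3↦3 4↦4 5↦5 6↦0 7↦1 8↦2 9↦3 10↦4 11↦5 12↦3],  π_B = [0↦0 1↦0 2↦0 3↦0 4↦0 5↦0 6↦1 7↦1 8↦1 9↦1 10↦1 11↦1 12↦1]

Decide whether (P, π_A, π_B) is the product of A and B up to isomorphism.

|A|·|B| = 6·2 = 12;  |P| = 13
  → cardinalities differ; no bijection possible.

Answer: NOT A VALID PRODUCT — |P|=13 ≠ |A|·|B|=12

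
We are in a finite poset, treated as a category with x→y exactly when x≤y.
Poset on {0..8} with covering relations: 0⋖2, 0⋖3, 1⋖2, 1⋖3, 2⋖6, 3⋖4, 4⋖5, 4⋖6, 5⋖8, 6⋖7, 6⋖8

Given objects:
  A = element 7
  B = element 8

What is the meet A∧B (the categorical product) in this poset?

{x : x≤A ∧ x≤B} = {0,1,2,3,4,6}  (A=7, B=8)
  0 ≤ 6
  1 ≤ 6
  2 ≤ 6
  3 ≤ 6
  4 ≤ 6
  6 ≤ 6
glb = 6

Answer: A∧B = 6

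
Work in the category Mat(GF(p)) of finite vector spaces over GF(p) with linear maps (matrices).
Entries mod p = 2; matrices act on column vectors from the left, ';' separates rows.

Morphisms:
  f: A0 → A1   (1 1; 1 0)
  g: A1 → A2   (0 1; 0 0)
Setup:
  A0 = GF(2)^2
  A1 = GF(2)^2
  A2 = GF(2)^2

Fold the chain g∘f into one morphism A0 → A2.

Answer: (1 0; 0 0)

Work:
  e0=⟨1,0⟩ f→⟨1,1⟩ g→⟨1,0⟩
  e1=⟨0,1⟩ f→⟨1,0⟩ g→⟨0,0⟩
composite: (1 0; 0 0)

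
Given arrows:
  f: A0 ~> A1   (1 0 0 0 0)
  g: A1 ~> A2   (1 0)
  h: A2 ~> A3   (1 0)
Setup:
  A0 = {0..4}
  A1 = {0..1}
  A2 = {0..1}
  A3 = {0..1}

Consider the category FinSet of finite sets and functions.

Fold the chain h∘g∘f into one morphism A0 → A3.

Answer: (1 0 0 0 0)

Trace:
  0 f~>1 g~>0 h~>1
  1 f~>0 g~>1 h~>0
  2 f~>0 g~>1 h~>0
  3 f~>0 g~>1 h~>0
  4 f~>0 g~>1 h~>0
composite: (1 0 0 0 0)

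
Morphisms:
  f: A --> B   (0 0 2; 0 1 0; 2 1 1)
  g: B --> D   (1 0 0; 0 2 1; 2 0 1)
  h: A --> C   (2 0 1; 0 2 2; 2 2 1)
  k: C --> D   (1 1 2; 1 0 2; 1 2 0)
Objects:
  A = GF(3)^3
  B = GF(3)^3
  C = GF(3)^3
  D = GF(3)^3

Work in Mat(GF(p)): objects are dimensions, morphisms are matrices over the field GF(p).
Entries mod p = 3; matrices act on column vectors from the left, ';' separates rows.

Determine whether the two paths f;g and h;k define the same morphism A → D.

Answer: DOES NOT COMMUTE

Trace:
Along f;g (path 1):
  e0=[1,0,0] f-->[0,0,2] g-->[0,2,2]
  e1=[0,1,0] f-->[0,1,1] g-->[0,0,1]
  e2=[0,0,1] f-->[2,0,1] g-->[2,1,2]
  composite₁ = (0 0 2; 2 0 1; 2 1 2)
Along h;k (path 2):
  e0=[1,0,0] h-->[2,0,2] k-->[0,0,2]
  e1=[0,1,0] h-->[0,2,2] k-->[0,1,1]
  e2=[0,0,1] h-->[1,2,1] k-->[2,0,2]
  composite₂ = (0 0 2; 0 1 0; 2 1 2)
Equal? distinct morphisms ✗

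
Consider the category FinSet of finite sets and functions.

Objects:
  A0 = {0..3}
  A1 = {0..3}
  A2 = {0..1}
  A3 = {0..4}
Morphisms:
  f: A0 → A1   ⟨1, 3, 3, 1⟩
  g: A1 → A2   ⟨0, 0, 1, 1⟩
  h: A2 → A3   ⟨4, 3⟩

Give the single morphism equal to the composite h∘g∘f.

Answer: ⟨4, 3, 3, 4⟩

Work:
  0 f→1 g→0 h→4
  1 f→3 g→1 h→3
  2 f→3 g→1 h→3
  3 f→1 g→0 h→4
result: ⟨4, 3, 3, 4⟩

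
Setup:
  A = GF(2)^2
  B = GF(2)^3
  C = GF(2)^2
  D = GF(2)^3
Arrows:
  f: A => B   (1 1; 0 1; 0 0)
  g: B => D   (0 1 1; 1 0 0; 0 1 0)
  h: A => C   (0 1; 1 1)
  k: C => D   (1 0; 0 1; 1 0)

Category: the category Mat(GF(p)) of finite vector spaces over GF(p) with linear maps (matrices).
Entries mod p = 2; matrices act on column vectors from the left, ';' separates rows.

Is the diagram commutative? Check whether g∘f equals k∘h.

1) trace f;g:
  e0=⟨1,0⟩ f=>⟨1,0,0⟩ g=>⟨0,1,0⟩
  e1=⟨0,1⟩ f=>⟨1,1,0⟩ g=>⟨1,1,1⟩
  ⟦path⟧₁ = (0 1; 1 1; 0 1)
2) trace h;k:
  e0=⟨1,0⟩ h=>⟨0,1⟩ k=>⟨0,1,0⟩
  e1=⟨0,1⟩ h=>⟨1,1⟩ k=>⟨1,1,1⟩
  ⟦path⟧₂ = (0 1; 1 1; 0 1)
Equal? equal; square commutes

Answer: COMMUTES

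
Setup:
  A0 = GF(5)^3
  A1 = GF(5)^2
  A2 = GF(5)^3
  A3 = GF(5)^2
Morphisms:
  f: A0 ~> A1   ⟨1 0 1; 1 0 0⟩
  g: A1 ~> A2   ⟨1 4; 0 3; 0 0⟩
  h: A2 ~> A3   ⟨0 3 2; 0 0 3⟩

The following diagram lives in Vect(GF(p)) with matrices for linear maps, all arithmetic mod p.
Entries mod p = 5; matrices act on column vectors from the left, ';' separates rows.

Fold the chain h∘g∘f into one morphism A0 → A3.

  e0=(1,0,0) f~>(1,1) g~>(0,3,0) h~>(4,0)
  e1=(0,1,0) f~>(0,0) g~>(0,0,0) h~>(0,0)
  e2=(0,0,1) f~>(1,0) g~>(1,0,0) h~>(0,0)
composite: ⟨4 0 0; 0 0 0⟩

Answer: ⟨4 0 0; 0 0 0⟩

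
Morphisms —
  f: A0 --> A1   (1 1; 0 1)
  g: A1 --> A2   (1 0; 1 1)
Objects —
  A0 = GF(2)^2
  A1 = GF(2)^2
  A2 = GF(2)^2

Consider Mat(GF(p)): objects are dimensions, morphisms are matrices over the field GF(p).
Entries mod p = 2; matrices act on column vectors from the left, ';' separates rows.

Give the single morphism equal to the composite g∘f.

Answer: (1 1; 1 0)

Work:
  e0=⟨1,0⟩ f-->⟨1,0⟩ g-->⟨1,1⟩
  e1=⟨0,1⟩ f-->⟨1,1⟩ g-->⟨1,0⟩
composite: (1 1; 1 0)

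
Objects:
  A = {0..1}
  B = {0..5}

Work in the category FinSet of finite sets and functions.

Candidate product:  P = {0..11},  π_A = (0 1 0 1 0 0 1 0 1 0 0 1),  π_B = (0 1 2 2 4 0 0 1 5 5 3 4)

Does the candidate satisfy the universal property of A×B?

Answer: NOT A VALID PRODUCT — duplicate pair at indices 0,5

Work:
|A|·|B| = 2·6 = 12;  |P| = 12
Check the pairing map k ↦ (π_A(k), π_B(k)):
  0 : (0,0)
  1 : (1,1)
  2 : (0,2)
  3 : (1,2)
  4 : (0,4)
  5 : (0,0)  ✗ repeats pair of k=0
  6 : (1,0)
  7 : (0,1)
  8 : (1,5)
  9 : (0,5)
  10 : (0,3)
  11 : (1,4)
distinct pairs in image: 11 / 12 needed
  → (0,0) hit at k=0 and k=5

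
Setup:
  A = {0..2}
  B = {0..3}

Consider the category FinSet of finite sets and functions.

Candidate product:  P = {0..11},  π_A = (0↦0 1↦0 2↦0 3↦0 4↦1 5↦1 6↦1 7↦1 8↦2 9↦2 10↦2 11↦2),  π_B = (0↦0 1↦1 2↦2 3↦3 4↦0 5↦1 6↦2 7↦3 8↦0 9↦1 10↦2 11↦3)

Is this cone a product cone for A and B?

Answer: VALID PRODUCT

Trace:
|A|·|B| = 3·4 = 12;  |P| = 12
Check the pairing map k ↦ (π_A(k), π_B(k)):
  0 ↦ (0,0)
  1 ↦ (0,1)
  2 ↦ (0,2)
  3 ↦ (0,3)
  4 ↦ (1,0)
  5 ↦ (1,1)
  6 ↦ (1,2)
  7 ↦ (1,3)
  8 ↦ (2,0)
  9 ↦ (2,1)
  10 ↦ (2,2)
  11 ↦ (2,3)
distinct pairs in image: 12 / 12 needed
  → bijection onto A×B; projections well-typed.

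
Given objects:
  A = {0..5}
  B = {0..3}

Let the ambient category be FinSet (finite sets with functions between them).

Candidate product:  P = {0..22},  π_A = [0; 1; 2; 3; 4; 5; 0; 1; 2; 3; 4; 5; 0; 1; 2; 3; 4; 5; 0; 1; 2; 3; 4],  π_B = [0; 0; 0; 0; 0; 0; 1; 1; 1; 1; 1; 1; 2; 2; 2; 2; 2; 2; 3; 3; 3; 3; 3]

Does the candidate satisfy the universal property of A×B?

|A|·|B| = 6·4 = 24;  |P| = 23
  → cardinalities differ; no bijection possible.

Answer: NOT A VALID PRODUCT — |P|=23 ≠ |A|·|B|=24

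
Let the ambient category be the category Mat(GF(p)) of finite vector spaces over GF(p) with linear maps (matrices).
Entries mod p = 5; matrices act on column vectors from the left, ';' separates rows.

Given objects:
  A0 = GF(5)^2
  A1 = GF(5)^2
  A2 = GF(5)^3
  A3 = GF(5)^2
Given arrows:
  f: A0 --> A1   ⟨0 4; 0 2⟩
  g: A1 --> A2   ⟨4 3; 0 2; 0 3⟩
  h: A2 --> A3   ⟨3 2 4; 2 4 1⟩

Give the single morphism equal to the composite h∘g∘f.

  e0=[1,0] f-->[0,0] g-->[0,0,0] h-->[0,0]
  e1=[0,1] f-->[4,2] g-->[2,4,1] h-->[3,1]
composite: ⟨0 3; 0 1⟩

Answer: ⟨0 3; 0 1⟩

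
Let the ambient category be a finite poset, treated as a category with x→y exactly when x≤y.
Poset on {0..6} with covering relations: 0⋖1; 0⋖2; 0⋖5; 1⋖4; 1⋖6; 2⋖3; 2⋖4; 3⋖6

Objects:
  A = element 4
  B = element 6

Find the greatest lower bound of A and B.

Answer: NO MEET EXISTS

Trace:
{x : x⊑A ∧ x⊑B} = {0,1,2}  (A=4, B=6)
  maximal lower bounds 1 and 2 are incomparable: neither 1⊑2 nor 2⊑1
→ no greatest lower bound exists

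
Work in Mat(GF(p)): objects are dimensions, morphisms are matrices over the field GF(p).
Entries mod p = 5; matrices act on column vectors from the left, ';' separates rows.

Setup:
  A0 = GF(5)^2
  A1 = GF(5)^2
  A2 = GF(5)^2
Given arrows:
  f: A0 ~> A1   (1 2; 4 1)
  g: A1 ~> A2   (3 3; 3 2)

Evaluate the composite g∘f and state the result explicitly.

Answer: (0 4; 1 3)

Work:
  e0=⟨1,0⟩ f~>⟨1,4⟩ g~>⟨0,1⟩
  e1=⟨0,1⟩ f~>⟨2,1⟩ g~>⟨4,3⟩
⟦path⟧: (0 4; 1 3)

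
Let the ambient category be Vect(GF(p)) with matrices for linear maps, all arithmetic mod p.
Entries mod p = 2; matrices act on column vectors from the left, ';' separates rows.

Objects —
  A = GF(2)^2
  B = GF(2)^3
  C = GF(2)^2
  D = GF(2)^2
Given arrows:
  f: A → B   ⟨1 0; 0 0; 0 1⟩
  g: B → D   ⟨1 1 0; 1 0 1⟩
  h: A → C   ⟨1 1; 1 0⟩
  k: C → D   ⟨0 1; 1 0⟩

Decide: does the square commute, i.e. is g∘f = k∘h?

1) trace f;g:
  e0=⟨1,0⟩ f→⟨1,0,0⟩ g→⟨1,1⟩
  e1=⟨0,1⟩ f→⟨0,0,1⟩ g→⟨0,1⟩
  result₁ = ⟨1 0; 1 1⟩
2) trace h;k:
  e0=⟨1,0⟩ h→⟨1,1⟩ k→⟨1,1⟩
  e1=⟨0,1⟩ h→⟨1,0⟩ k→⟨0,1⟩
  result₂ = ⟨1 0; 1 1⟩
Equal? YES — commutes

Answer: COMMUTES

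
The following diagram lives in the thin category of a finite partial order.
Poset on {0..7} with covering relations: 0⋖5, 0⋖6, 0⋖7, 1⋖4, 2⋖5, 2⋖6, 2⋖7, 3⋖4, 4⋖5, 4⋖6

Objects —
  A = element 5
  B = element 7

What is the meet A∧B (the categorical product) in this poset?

Answer: NO MEET EXISTS

Trace:
Lower bounds of A=5 and B=7: {0,2}
  maximal lower bounds 0 and 2 are incomparable: neither 0<=2 nor 2<=0
→ no greatest lower bound exists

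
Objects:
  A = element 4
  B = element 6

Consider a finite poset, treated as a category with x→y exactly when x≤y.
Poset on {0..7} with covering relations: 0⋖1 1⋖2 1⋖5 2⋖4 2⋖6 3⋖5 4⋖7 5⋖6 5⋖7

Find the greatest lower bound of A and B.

Lower bounds of A=4 and B=6: {0,1,2}
  0 <= 2
  1 <= 2
  2 <= 2
glb = 2

Answer: A∧B = 2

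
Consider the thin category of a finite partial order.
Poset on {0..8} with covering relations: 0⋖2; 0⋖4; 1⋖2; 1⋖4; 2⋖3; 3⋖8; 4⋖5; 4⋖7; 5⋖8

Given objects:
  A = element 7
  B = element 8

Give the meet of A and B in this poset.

Common predecessors of 7,8: {0,1,4}
  0 ≤ 4
  1 ≤ 4
  4 ≤ 4
glb = 4

Answer: A∧B = 4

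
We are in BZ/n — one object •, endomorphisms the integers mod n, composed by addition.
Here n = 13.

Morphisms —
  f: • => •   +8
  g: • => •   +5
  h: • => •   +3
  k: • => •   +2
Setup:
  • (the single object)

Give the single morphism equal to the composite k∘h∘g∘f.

Answer: +5

Work:
  0 +8≡8 +5≡0 +3≡3 +2≡5  (mod 13)
composite: +5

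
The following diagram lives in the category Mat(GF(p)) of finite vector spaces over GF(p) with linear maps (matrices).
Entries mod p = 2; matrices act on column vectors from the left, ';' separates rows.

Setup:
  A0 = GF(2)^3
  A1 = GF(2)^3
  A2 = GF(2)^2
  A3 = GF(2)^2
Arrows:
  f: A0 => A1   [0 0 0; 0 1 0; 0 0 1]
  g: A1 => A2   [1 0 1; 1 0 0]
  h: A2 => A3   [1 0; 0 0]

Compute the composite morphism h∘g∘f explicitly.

  e0=(1,0,0) f=>(0,0,0) g=>(0,0) h=>(0,0)
  e1=(0,1,0) f=>(0,1,0) g=>(0,0) h=>(0,0)
  e2=(0,0,1) f=>(0,0,1) g=>(1,0) h=>(1,0)
⟦path⟧: [0 0 1; 0 0 0]

Answer: [0 0 1; 0 0 0]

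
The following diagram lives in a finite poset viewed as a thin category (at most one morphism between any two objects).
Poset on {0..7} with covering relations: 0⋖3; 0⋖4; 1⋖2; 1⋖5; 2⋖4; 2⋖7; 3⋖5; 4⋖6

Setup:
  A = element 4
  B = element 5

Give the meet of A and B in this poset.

Common predecessors of 4,5: {0,1}
  maximal lower bounds 0 and 1 are incomparable: neither 0<=1 nor 1<=0
→ no greatest lower bound exists

Answer: NO MEET EXISTS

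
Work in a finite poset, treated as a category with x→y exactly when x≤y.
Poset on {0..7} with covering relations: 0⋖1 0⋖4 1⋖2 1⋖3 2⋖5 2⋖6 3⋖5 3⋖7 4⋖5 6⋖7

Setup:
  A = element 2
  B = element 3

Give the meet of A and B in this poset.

Lower bounds of A=2 and B=3: {0,1}
  0 <= 1
  1 <= 1
glb = 1

Answer: A∧B = 1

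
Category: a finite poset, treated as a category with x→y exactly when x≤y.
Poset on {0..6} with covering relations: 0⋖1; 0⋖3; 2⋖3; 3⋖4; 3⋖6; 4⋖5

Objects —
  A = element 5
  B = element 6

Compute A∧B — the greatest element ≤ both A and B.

Common predecessors of 5,6: {0,2,3}
  0 ⊑ 3
  2 ⊑ 3
  3 ⊑ 3
glb = 3

Answer: A∧B = 3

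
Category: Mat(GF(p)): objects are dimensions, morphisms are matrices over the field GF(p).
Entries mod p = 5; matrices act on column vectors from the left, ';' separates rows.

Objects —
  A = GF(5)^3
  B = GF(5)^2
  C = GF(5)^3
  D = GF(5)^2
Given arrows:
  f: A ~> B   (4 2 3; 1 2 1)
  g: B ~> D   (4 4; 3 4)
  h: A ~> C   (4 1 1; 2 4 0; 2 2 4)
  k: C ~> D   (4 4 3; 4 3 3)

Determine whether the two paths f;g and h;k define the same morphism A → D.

Answer: DOES NOT COMMUTE

Derivation:
Along f;g (path 1):
  e0=(1,0,0) f~>(4,1) g~>(0,1)
  e1=(0,1,0) f~>(2,2) g~>(1,4)
  e2=(0,0,1) f~>(3,1) g~>(1,3)
  result₁ = (0 1 1; 1 4 3)
Along h;k (path 2):
  e0=(1,0,0) h~>(4,2,2) k~>(0,3)
  e1=(0,1,0) h~>(1,4,2) k~>(1,2)
  e2=(0,0,1) h~>(1,0,4) k~>(1,1)
  result₂ = (0 1 1; 3 2 1)
Equal? distinct morphisms ✗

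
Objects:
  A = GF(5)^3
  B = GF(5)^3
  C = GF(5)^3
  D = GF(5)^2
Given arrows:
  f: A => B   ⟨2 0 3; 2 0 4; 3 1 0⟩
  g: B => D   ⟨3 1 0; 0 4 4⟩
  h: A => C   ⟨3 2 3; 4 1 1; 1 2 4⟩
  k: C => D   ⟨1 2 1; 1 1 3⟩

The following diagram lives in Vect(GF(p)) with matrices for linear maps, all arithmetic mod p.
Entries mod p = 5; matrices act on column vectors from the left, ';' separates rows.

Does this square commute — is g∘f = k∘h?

Along f;g (path 1):
  e0=[1,0,0] f=>[2,2,3] g=>[3,0]
  e1=[0,1,0] f=>[0,0,1] g=>[0,4]
  e2=[0,0,1] f=>[3,4,0] g=>[3,1]
  ⟦path⟧₁ = ⟨3 0 3; 0 4 1⟩
Along h;k (path 2):
  e0=[1,0,0] h=>[3,4,1] k=>[2,0]
  e1=[0,1,0] h=>[2,1,2] k=>[1,4]
  e2=[0,0,1] h=>[3,1,4] k=>[4,1]
  ⟦path⟧₂ = ⟨2 1 4; 0 4 1⟩
Equal? differ; not commutative

Answer: DOES NOT COMMUTE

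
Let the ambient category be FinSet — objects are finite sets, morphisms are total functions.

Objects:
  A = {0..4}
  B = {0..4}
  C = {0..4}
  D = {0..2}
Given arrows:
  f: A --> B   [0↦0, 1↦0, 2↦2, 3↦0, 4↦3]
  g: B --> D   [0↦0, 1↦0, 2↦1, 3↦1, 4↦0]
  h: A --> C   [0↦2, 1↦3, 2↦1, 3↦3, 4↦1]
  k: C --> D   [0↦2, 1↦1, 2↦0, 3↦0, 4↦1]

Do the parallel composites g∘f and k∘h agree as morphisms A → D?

Answer: COMMUTES

Trace:
1) trace f;g:
  0 f-->0 g-->0
  1 f-->0 g-->0
  2 f-->2 g-->1
  3 f-->0 g-->0
  4 f-->3 g-->1
  composite₁ = [0↦0, 1↦0, 2↦1, 3↦0, 4↦1]
2) trace h;k:
  0 h-->2 k-->0
  1 h-->3 k-->0
  2 h-->1 k-->1
  3 h-->3 k-->0
  4 h-->1 k-->1
  composite₂ = [0↦0, 1↦0, 2↦1, 3↦0, 4↦1]
Equal? equal; square commutes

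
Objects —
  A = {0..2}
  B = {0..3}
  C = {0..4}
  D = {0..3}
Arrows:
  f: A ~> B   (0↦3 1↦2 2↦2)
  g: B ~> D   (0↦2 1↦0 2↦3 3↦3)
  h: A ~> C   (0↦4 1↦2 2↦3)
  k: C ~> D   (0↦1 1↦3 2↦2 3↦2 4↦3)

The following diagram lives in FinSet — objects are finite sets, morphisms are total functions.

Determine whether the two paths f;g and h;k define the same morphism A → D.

Path 1 = f;g:
  0 f~>3 g~>3
  1 f~>2 g~>3
  2 f~>2 g~>3
  result₁ = (0↦3 1↦3 2↦3)
Path 2 = h;k:
  0 h~>4 k~>3
  1 h~>2 k~>2
  2 h~>3 k~>2
  result₂ = (0↦3 1↦2 2↦2)
Equal? NO — does not commute

Answer: DOES NOT COMMUTE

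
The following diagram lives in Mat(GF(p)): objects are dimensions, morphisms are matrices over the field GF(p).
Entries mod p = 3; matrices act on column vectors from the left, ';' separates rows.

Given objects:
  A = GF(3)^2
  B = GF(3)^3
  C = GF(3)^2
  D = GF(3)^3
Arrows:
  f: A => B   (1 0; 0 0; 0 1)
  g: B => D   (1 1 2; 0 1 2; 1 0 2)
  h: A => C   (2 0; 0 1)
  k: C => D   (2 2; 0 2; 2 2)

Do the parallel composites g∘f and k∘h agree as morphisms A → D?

Path 1 = f;g:
  e0=⟨1,0⟩ f=>⟨1,0,0⟩ g=>⟨1,0,1⟩
  e1=⟨0,1⟩ f=>⟨0,0,1⟩ g=>⟨2,2,2⟩
  ⟦path⟧₁ = (1 2; 0 2; 1 2)
Path 2 = h;k:
  e0=⟨1,0⟩ h=>⟨2,0⟩ k=>⟨1,0,1⟩
  e1=⟨0,1⟩ h=>⟨0,1⟩ k=>⟨2,2,2⟩
  ⟦path⟧₂ = (1 2; 0 2; 1 2)
Equal? YES — commutes

Answer: COMMUTES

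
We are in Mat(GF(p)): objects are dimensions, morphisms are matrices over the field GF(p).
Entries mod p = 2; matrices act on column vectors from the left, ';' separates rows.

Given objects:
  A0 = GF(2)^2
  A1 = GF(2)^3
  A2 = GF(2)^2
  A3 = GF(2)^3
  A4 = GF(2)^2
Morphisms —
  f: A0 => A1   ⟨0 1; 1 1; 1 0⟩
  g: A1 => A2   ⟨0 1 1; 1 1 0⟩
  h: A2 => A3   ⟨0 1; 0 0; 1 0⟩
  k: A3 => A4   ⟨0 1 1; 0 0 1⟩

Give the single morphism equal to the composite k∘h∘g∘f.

  e0=[1,0] f=>[0,1,1] g=>[0,1] h=>[1,0,0] k=>[0,0]
  e1=[0,1] f=>[1,1,0] g=>[1,0] h=>[0,0,1] k=>[1,1]
composite: ⟨0 1; 0 1⟩

Answer: ⟨0 1; 0 1⟩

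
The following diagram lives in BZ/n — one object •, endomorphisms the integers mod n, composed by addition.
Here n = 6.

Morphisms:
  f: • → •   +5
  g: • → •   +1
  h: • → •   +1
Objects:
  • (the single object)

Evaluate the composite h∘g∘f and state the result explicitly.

Answer: +1

Trace:
  0 +5≡5 +1≡0 +1≡1  (mod 6)
composite: +1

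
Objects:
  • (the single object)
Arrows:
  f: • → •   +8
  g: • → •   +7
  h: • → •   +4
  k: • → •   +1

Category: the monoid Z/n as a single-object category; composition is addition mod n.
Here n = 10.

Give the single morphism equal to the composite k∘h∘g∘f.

Answer: +0

Derivation:
  0 +8≡8 +7≡5 +4≡9 +1≡0  (mod 10)
⟦path⟧: +0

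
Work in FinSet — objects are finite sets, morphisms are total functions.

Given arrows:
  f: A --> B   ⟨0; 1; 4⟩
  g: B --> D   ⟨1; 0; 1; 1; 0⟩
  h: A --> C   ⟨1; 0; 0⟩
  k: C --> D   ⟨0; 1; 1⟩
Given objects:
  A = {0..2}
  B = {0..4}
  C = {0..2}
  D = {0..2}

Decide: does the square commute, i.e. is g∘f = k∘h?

Answer: COMMUTES

Trace:
Along f;g (path 1):
  0 f-->0 g-->1
  1 f-->1 g-->0
  2 f-->4 g-->0
  result₁ = ⟨1; 0; 0⟩
Along h;k (path 2):
  0 h-->1 k-->1
  1 h-->0 k-->0
  2 h-->0 k-->0
  result₂ = ⟨1; 0; 0⟩
Equal? YES — commutes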